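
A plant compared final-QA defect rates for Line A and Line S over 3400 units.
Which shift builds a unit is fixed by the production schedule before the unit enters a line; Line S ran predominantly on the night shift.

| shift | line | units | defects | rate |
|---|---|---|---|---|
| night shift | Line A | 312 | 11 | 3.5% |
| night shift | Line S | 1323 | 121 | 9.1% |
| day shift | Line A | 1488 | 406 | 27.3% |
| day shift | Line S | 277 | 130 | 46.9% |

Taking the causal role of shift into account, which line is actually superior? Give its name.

The stratified and pooled comparisons disagree (Line A wins within each shift; Line S wins overall), so the answer turns on the causal role of shift.
Here shift is a common cause — it drives both which line a case falls under and the outcome. The crude comparison mixes populations; the stratum-specific rates are the causally relevant ones.
Within each level — night shift: 3.5% vs 9.1%; day shift: 27.3% vs 46.9% — Line A is lower every time.

Line A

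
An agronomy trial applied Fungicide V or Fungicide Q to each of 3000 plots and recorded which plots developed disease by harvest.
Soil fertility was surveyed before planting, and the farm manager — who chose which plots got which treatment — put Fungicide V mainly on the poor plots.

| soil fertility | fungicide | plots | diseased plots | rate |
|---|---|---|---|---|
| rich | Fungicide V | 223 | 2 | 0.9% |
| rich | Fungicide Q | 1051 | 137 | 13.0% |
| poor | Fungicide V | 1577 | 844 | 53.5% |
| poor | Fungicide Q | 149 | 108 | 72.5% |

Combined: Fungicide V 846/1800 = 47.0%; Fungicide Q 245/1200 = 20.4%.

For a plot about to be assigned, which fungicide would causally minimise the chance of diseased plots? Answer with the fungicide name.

Fungicide V

Soil fertility satisfies the back-door criterion: it is not a descendant of the fungicide, and it blocks the spurious path from fungicide to outcome. Adjusting for it (i.e., using the within-soil fertility rates) gives the causal effect.
Within each level — rich: 0.9% vs 13.0%; poor: 53.5% vs 72.5% — Fungicide V is lower every time.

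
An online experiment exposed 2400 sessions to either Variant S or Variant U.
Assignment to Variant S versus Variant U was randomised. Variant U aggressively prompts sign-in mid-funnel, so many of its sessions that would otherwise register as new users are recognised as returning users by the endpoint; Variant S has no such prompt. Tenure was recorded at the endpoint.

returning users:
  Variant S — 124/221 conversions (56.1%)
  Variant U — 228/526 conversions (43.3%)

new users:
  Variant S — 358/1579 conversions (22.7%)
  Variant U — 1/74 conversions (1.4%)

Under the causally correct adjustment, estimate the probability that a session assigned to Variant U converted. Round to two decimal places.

0.38

The user tenure-specific comparison favours Variant S throughout, but the pooled figures favour Variant U. The question is whether to condition on user tenure.
Because the variant influences user tenure, user tenure is a post-treatment mediator, not a confounder. Stratifying on it would bias the estimate; the causal effect is the crude pooled difference.
So P(outcome | do(Variant U)) is just the pooled rate for Variant U: 229/600 = 0.382.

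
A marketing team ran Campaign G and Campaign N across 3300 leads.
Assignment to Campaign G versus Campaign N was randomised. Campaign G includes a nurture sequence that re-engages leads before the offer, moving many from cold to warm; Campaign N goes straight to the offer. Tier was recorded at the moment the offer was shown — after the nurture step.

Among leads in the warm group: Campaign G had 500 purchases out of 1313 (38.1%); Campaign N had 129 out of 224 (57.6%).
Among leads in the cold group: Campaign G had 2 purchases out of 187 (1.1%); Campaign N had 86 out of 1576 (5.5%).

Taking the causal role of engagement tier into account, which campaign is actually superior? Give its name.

Campaign N is higher inside every engagement tier stratum but Campaign G is higher in aggregate. Whether to stratify depends on how engagement tier relates to the campaign.
Engagement tier is downstream of the campaign. One should not condition on a consequence of treatment, so the overall rates are the right comparison.
Pooled: Campaign G 33.5% vs Campaign N 11.9%; Campaign G is higher overall.

Campaign G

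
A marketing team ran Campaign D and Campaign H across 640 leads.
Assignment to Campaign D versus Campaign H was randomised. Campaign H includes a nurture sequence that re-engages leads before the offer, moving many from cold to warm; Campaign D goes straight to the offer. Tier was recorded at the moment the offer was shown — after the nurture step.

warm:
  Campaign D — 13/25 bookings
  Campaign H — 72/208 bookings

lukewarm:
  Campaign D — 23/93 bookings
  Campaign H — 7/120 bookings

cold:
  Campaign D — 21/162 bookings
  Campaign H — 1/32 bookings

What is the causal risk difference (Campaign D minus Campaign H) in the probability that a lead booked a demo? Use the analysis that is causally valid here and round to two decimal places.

Within every engagement tier level Campaign D has the higher rate, yet pooled Campaign H does — Simpson's reversal.
Engagement tier is recorded after the campaign and is itself shifted by it — it sits on the causal path from campaign to outcome. Conditioning on a mediator would strip out part of the effect we want; the pooled comparison gives the total causal effect.
The causal difference is the pooled difference: 0.204 − 0.222 = -0.019.

-0.02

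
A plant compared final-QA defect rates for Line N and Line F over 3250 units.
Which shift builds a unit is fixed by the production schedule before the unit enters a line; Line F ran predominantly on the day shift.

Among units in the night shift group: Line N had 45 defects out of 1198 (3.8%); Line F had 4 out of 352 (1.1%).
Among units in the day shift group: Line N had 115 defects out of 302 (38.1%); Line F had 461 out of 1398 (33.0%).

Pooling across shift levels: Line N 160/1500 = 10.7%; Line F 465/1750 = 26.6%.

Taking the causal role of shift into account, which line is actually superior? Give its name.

Line F

Shift differs across lines for reasons unrelated to any effect of the line itself, and it separately predicts the outcome — a classic confounder. We must compare within shift levels.
Within each level — night shift: 3.8% vs 1.1%; day shift: 38.1% vs 33.0% — Line F is lower every time.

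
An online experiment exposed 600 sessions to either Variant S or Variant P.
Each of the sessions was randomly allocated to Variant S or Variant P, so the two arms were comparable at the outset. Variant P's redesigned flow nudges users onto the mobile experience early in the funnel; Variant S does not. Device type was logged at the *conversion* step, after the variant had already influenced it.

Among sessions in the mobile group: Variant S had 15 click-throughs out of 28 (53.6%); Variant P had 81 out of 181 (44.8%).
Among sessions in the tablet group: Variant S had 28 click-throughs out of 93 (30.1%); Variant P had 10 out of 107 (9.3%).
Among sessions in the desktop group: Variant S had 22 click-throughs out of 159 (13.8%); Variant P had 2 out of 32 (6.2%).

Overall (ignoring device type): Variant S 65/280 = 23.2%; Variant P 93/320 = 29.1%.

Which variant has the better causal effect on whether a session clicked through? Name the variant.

Stratifying would compare variants among sessions the variants themselves sorted into device type groups — a form of selection on an intermediate. The unconditioned pooled rates give the total causal effect.
Pooled: Variant S 23.2% vs Variant P 29.1%; Variant P is higher overall.

Variant P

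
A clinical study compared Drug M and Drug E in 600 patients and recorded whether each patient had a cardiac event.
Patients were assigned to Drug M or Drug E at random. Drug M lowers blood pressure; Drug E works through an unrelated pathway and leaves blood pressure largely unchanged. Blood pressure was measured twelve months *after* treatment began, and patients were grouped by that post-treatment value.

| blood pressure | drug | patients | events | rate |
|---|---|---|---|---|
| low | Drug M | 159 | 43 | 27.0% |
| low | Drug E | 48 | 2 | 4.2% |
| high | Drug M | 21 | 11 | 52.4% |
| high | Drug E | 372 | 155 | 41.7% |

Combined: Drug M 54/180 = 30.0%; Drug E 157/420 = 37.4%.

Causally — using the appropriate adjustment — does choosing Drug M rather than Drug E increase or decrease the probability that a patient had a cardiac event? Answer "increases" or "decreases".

The distribution of blood pressure is itself part of what the drug does — it is an intermediate outcome. Holding it fixed would remove that part of the effect; the total effect is the pooled difference.
Pooled: Drug M 30.0% vs Drug E 37.4%; Drug M is lower overall.

decreases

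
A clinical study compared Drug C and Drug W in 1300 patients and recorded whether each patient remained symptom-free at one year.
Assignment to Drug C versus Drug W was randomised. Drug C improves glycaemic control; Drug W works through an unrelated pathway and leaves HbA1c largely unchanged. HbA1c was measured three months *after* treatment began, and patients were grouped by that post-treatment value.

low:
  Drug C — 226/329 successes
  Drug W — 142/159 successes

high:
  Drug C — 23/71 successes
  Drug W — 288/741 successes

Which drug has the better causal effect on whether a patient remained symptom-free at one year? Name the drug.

HbA1c here is a post-treatment variable shaped by the drug; conditioning on it would introduce bias rather than remove it. The overall comparison is the causal one.
Pooled: Drug C 62.3% vs Drug W 47.8%; Drug C is higher overall.

Drug C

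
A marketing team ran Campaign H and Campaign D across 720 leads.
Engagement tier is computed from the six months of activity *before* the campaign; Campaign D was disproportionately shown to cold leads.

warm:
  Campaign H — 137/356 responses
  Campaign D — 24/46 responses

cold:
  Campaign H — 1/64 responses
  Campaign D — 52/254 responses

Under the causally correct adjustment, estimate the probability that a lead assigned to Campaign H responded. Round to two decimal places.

Nothing the campaign does changes engagement tier; the imbalance is an allocation artefact. With engagement tier also predicting the outcome, the pooled figure is confounded, and the within-stratum comparison is the causal one.
Standardising Campaign H to the population engagement tier mix: 0.558·137/356 + 0.442·1/64 = 0.222.

0.22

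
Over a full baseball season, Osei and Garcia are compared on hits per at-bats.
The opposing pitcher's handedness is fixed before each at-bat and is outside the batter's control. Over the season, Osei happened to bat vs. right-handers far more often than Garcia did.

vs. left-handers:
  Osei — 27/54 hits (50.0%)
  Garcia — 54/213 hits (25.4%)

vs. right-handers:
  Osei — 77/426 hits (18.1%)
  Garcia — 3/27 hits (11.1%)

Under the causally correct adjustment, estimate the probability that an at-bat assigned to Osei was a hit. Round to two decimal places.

0.30

Within every pitcher handedness level Osei has the higher rate, yet pooled Garcia does — Simpson's reversal.
Pitcher handedness satisfies the back-door criterion: it is not a descendant of the player, and it blocks the spurious path from player to outcome. Adjusting for it (i.e., using the within-pitcher handedness rates) gives the causal effect.
Standardising Osei to the population pitcher handedness mix: 0.371·27/54 + 0.629·77/426 = 0.299.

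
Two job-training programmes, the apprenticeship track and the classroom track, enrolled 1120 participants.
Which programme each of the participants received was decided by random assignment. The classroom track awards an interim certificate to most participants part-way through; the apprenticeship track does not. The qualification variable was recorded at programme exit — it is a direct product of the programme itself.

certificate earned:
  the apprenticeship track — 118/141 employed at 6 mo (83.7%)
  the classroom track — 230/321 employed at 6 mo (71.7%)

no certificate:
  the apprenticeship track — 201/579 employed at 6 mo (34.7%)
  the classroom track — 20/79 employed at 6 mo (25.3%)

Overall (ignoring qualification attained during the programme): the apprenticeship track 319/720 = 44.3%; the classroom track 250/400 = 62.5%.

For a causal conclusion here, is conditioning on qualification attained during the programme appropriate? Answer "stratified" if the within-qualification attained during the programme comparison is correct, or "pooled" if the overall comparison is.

Stratifying would compare programmes among participants the programmes themselves sorted into qualification attained during the programme groups — a form of selection on an intermediate. The unconditioned pooled rates give the total causal effect.
Pooled: the apprenticeship track 44.3% vs the classroom track 62.5%; the classroom track is higher overall.

pooled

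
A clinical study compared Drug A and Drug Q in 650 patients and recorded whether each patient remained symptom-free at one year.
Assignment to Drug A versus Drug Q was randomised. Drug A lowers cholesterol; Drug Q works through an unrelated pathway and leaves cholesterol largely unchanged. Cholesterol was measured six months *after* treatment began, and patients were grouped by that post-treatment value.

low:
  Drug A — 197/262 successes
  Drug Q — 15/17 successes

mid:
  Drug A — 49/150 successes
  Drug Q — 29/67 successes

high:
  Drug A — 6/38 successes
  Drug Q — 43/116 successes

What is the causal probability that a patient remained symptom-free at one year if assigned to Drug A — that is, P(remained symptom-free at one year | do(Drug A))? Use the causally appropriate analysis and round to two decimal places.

Within every cholesterol level Drug Q has the higher rate, yet pooled Drug A does — Simpson's reversal.
Cholesterol lies on the pathway drug → cholesterol → outcome, so adjusting for it blocks the indirect effect. For the total causal effect of drug, use the unadjusted pooled rates.
So P(outcome | do(Drug A)) is just the pooled rate for Drug A: 252/450 = 0.560.

0.56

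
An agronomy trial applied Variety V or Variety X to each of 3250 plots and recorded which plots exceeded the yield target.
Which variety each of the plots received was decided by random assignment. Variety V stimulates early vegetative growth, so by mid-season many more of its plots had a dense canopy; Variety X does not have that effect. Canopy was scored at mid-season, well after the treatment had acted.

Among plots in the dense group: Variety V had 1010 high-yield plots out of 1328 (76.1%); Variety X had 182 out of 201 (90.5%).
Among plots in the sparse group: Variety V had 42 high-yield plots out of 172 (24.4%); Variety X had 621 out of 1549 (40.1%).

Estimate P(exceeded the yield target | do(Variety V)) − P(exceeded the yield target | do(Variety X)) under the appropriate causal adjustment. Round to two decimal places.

Variety X is higher inside every mid-season canopy stratum but Variety V is higher in aggregate. Whether to stratify depends on how mid-season canopy relates to the variety.
Mid-season canopy is recorded after the variety and is itself shifted by it — it sits on the causal path from variety to outcome. Conditioning on a mediator would strip out part of the effect we want; the pooled comparison gives the total causal effect.
The causal difference is the pooled difference: 0.701 − 0.459 = +0.242.

+0.24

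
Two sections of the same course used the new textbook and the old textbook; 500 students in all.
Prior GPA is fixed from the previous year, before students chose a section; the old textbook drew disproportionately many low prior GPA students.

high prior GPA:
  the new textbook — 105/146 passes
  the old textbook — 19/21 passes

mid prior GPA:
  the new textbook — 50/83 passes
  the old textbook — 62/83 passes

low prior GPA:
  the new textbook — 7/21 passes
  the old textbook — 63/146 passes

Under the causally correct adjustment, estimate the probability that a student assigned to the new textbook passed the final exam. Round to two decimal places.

Since prior GPA band is a pre-existing factor (not a product of the teaching method) and it affects the outcome on its own, it is a confounder. The stratified rates, not the pooled rate, identify the causal effect.
Standardising the new textbook to the population prior GPA band mix: 0.334·105/146 + 0.332·50/83 + 0.334·7/21 = 0.552.

0.55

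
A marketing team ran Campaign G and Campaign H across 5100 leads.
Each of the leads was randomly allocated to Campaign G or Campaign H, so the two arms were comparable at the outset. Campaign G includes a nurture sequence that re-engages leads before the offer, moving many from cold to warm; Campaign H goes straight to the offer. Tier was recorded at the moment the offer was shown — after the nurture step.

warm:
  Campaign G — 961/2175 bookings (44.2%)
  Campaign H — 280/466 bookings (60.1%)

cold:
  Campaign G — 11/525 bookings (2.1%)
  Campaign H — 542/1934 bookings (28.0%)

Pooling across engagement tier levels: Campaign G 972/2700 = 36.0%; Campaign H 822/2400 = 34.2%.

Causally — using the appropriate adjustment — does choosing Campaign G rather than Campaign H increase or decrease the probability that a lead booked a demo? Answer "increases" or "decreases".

increases

Campaign H is higher inside every engagement tier stratum but Campaign G is higher in aggregate. Whether to stratify depends on how engagement tier relates to the campaign.
Engagement tier is downstream of the campaign. One should not condition on a consequence of treatment, so the overall rates are the right comparison.
Pooled: Campaign G 36.0% vs Campaign H 34.2%; Campaign G is higher overall.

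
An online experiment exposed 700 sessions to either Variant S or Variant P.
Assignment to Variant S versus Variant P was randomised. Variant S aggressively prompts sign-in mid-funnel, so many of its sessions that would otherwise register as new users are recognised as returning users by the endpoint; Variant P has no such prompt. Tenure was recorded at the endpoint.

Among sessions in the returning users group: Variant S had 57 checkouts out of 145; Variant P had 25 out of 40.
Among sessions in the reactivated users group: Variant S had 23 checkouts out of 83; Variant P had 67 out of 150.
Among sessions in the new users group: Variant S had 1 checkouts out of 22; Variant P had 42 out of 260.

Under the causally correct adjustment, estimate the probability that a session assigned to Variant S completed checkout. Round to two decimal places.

User tenure is recorded after the variant and is itself shifted by it — it sits on the causal path from variant to outcome. Conditioning on a mediator would strip out part of the effect we want; the pooled comparison gives the total causal effect.
So P(outcome | do(Variant S)) is just the pooled rate for Variant S: 81/250 = 0.324.

0.32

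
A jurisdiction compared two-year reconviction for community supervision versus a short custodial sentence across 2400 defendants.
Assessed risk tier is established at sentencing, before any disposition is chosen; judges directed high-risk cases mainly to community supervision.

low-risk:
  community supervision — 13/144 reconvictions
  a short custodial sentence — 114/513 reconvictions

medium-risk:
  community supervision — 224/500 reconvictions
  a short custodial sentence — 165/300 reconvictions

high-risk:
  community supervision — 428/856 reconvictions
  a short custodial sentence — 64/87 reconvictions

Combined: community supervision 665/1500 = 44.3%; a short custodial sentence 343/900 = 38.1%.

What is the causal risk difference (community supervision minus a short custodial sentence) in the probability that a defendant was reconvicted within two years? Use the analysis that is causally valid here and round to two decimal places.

-0.16

The imbalance in assessed risk tier arose from how defendants were allocated, not from anything the disposition did; and assessed risk tier independently affects the outcome. The pooled gap is confounded — condition on assessed risk tier.
Adjusting over the population distribution of assessed risk tier: 0.274·(0.090−0.222) + 0.333·(0.448−0.550) + 0.393·(0.500−0.736) = -0.163.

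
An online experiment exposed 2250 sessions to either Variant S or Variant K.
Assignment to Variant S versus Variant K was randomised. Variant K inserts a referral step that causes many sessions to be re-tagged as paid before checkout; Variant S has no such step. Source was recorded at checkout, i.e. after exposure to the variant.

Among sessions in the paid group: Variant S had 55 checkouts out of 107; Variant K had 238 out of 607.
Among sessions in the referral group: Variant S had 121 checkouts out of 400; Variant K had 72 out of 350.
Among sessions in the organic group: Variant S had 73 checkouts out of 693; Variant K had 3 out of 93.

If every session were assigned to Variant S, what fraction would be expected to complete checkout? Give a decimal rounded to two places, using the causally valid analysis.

0.21

The traffic source-specific comparison favours Variant S throughout, but the pooled figures favour Variant K. The question is whether to condition on traffic source.
Traffic source is downstream of the variant. One should not condition on a consequence of treatment, so the overall rates are the right comparison.
So P(outcome | do(Variant S)) is just the pooled rate for Variant S: 249/1200 = 0.207.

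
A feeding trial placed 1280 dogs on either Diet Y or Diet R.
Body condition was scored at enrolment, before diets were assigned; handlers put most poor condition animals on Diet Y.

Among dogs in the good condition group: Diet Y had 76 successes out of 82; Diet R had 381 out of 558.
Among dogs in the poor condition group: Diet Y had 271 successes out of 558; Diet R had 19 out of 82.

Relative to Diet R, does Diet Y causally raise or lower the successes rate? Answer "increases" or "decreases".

increases

Since starting body condition is a pre-existing factor (not a product of the diet) and it affects the outcome on its own, it is a confounder. The stratified rates, not the pooled rate, identify the causal effect.
Within each level — good condition: 92.7% vs 68.3%; poor condition: 48.6% vs 23.2% — Diet Y is higher every time.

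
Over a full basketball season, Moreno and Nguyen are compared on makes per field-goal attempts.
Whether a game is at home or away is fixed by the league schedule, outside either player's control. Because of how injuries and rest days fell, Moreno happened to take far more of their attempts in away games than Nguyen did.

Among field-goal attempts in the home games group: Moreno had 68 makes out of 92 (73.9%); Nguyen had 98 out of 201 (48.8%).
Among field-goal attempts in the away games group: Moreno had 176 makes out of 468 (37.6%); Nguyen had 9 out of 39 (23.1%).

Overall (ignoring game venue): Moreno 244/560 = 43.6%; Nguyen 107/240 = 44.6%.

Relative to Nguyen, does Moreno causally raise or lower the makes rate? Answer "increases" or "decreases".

increases

The stratified and pooled comparisons disagree (Moreno wins within each game venue; Nguyen wins overall), so the answer turns on the causal role of game venue.
Game venue satisfies the back-door criterion: it is not a descendant of the player, and it blocks the spurious path from player to outcome. Adjusting for it (i.e., using the within-game venue rates) gives the causal effect.
Within each level — home games: 73.9% vs 48.8%; away games: 37.6% vs 23.1% — Moreno is higher every time.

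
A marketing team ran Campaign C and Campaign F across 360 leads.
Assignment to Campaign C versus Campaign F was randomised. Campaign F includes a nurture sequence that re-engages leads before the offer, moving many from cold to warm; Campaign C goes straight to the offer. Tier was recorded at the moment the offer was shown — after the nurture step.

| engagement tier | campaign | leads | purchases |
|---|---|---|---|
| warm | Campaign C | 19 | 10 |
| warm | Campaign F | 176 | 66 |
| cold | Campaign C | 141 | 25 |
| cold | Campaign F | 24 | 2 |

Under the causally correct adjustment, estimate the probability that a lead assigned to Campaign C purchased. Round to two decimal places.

0.22

The stratified and pooled comparisons disagree (Campaign C wins within each engagement tier; Campaign F wins overall), so the answer turns on the causal role of engagement tier.
The distribution of engagement tier is itself part of what the campaign does — it is an intermediate outcome. Holding it fixed would remove that part of the effect; the total effect is the pooled difference.
So P(outcome | do(Campaign C)) is just the pooled rate for Campaign C: 35/160 = 0.219.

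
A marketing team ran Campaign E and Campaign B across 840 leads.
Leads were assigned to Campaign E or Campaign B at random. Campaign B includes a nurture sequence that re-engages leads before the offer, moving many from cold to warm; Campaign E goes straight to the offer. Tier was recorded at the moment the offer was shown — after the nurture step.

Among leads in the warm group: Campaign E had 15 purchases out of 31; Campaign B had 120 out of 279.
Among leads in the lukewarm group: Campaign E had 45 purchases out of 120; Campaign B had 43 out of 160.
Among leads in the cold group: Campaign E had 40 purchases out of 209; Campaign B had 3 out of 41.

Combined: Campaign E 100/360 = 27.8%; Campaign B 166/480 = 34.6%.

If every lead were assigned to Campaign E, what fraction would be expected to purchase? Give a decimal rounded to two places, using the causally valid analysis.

0.28

The distribution of engagement tier is itself part of what the campaign does — it is an intermediate outcome. Holding it fixed would remove that part of the effect; the total effect is the pooled difference.
So P(outcome | do(Campaign E)) is just the pooled rate for Campaign E: 100/360 = 0.278.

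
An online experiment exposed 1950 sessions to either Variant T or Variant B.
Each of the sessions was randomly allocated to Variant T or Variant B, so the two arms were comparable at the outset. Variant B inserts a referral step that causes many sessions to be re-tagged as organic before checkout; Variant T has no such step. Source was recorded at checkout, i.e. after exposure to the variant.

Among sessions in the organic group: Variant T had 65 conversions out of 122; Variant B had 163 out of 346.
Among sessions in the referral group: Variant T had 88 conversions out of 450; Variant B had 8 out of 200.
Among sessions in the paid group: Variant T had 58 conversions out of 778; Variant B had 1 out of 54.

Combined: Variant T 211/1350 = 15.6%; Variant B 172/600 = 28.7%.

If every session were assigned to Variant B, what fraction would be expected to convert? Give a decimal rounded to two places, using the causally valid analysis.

Variant T is higher inside every traffic source stratum but Variant B is higher in aggregate. Whether to stratify depends on how traffic source relates to the variant.
Traffic source here is a post-treatment variable shaped by the variant; conditioning on it would introduce bias rather than remove it. The overall comparison is the causal one.
So P(outcome | do(Variant B)) is just the pooled rate for Variant B: 172/600 = 0.287.

0.29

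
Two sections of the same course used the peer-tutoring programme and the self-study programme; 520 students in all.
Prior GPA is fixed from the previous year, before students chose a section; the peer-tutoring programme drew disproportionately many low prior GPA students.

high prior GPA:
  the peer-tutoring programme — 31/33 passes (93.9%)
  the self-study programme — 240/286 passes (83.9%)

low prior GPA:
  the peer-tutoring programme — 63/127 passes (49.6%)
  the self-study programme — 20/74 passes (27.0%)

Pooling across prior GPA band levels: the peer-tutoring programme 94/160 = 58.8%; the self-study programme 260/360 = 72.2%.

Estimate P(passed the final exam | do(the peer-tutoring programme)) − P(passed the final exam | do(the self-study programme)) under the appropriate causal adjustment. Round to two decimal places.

+0.15

the peer-tutoring programme is higher inside every prior GPA band stratum but the self-study programme is higher in aggregate. Whether to stratify depends on how prior GPA band relates to the teaching method.
Prior GPA band satisfies the back-door criterion: it is not a descendant of the teaching method, and it blocks the spurious path from teaching method to outcome. Adjusting for it (i.e., using the within-prior GPA band rates) gives the causal effect.
Adjusting over the population distribution of prior GPA band: 0.613·(0.939−0.839) + 0.387·(0.496−0.270) = +0.149.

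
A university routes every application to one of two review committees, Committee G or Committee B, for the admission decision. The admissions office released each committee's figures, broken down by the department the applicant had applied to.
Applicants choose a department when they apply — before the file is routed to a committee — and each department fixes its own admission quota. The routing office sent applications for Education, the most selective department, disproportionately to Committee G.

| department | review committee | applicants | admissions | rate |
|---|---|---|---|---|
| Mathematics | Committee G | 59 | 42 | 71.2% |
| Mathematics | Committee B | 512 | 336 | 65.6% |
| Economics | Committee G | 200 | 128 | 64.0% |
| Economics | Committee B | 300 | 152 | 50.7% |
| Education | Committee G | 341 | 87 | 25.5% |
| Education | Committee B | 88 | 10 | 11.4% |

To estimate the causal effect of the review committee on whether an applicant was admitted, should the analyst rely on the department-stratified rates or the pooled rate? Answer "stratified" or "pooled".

Here department is a common cause — it drives both which review committee a case falls under and the outcome. The crude comparison mixes populations; the stratum-specific rates are the causally relevant ones.
Within each level — Mathematics: 71.2% vs 65.6%; Economics: 64.0% vs 50.7%; Education: 25.5% vs 11.4% — Committee G is higher every time.

stratified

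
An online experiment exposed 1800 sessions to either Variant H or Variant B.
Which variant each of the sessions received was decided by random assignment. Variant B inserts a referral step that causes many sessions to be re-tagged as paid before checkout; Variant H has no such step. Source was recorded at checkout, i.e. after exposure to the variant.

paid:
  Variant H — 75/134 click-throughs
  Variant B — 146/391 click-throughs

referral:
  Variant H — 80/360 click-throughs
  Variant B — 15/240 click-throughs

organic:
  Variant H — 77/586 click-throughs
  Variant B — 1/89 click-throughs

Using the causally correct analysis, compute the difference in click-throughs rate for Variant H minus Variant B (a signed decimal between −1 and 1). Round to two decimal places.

Traffic source lies on the pathway variant → traffic source → outcome, so adjusting for it blocks the indirect effect. For the total causal effect of variant, use the unadjusted pooled rates.
The causal difference is the pooled difference: 0.215 − 0.225 = -0.010.

-0.01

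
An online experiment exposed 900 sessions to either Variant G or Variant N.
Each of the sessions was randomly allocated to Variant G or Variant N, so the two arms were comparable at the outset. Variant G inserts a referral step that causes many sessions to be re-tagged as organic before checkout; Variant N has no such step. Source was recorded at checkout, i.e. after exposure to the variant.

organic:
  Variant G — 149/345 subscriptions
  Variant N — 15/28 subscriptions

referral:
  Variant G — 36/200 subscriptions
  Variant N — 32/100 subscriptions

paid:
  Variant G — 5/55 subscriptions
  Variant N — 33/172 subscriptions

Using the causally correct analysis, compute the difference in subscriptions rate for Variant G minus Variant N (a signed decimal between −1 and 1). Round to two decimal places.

Traffic source lies on the pathway variant → traffic source → outcome, so adjusting for it blocks the indirect effect. For the total causal effect of variant, use the unadjusted pooled rates.
The causal difference is the pooled difference: 0.317 − 0.267 = +0.050.

+0.05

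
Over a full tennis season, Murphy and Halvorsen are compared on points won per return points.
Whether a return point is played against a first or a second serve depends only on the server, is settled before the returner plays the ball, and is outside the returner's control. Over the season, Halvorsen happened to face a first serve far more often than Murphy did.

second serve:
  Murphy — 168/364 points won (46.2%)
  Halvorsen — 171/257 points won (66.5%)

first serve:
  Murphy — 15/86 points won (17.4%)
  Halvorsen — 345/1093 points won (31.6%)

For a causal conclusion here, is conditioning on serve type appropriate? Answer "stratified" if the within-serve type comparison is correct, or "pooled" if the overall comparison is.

The stratified and pooled comparisons disagree (Halvorsen wins within each serve type; Murphy wins overall), so the answer turns on the causal role of serve type.
Nothing the player does changes serve type; the imbalance is an allocation artefact. With serve type also predicting the outcome, the pooled figure is confounded, and the within-stratum comparison is the causal one.
Within each level — second serve: 46.2% vs 66.5%; first serve: 17.4% vs 31.6% — Halvorsen is higher every time.

stratified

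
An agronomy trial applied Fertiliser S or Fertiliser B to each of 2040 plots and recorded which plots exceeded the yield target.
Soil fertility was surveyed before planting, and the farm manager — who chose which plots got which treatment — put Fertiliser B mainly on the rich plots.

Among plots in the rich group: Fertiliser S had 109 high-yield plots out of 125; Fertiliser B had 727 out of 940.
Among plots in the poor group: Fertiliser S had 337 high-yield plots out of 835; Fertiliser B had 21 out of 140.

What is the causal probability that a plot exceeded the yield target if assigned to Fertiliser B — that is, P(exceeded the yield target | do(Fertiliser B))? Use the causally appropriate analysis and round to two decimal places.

Nothing the fertiliser does changes soil fertility; the imbalance is an allocation artefact. With soil fertility also predicting the outcome, the pooled figure is confounded, and the within-stratum comparison is the causal one.
Standardising Fertiliser B to the population soil fertility mix: 0.522·727/940 + 0.478·21/140 = 0.475.

0.48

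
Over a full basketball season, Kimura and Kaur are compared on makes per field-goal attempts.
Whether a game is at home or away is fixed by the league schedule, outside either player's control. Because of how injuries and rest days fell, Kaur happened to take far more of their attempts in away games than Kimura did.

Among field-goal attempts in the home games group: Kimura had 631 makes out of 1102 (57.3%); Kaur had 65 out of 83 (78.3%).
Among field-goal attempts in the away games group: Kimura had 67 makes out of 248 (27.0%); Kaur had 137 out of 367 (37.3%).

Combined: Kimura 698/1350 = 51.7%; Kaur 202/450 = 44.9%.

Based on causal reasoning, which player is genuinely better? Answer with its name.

Kaur is higher inside every game venue stratum but Kimura is higher in aggregate. Whether to stratify depends on how game venue relates to the player.
The imbalance in game venue arose from how field-goal attempts were allocated, not from anything the player did; and game venue independently affects the outcome. The pooled gap is confounded — condition on game venue.
Within each level — home games: 57.3% vs 78.3%; away games: 27.0% vs 37.3% — Kaur is higher every time.

Kaur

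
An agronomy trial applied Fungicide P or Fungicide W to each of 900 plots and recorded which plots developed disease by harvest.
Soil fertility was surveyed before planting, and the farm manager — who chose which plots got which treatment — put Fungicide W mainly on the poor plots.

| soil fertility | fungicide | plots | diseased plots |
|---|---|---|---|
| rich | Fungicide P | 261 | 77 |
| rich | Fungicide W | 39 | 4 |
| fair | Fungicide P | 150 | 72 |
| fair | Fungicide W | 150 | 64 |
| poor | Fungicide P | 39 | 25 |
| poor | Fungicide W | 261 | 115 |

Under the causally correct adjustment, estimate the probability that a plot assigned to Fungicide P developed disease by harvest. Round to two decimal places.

0.47

The stratified and pooled comparisons disagree (Fungicide W wins within each soil fertility; Fungicide P wins overall), so the answer turns on the causal role of soil fertility.
The imbalance in soil fertility arose from how plots were allocated, not from anything the fungicide did; and soil fertility independently affects the outcome. The pooled gap is confounded — condition on soil fertility.
Standardising Fungicide P to the population soil fertility mix: 0.333·77/261 + 0.333·72/150 + 0.333·25/39 = 0.472.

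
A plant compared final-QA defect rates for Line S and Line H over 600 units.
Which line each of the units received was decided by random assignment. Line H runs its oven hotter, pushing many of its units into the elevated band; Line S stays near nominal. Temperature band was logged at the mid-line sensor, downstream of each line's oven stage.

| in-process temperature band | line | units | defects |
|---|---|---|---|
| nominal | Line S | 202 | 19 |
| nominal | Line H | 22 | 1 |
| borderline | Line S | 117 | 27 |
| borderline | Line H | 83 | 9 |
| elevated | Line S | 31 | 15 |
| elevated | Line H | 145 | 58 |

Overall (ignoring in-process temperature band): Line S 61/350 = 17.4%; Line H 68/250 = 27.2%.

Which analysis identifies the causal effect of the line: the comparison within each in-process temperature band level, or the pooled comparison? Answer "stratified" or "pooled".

The in-process temperature band-specific comparison favours Line H throughout, but the pooled figures favour Line S. The question is whether to condition on in-process temperature band.
Stratifying would compare lines among units the lines themselves sorted into in-process temperature band groups — a form of selection on an intermediate. The unconditioned pooled rates give the total causal effect.
Pooled: Line S 17.4% vs Line H 27.2%; Line S is lower overall.

pooled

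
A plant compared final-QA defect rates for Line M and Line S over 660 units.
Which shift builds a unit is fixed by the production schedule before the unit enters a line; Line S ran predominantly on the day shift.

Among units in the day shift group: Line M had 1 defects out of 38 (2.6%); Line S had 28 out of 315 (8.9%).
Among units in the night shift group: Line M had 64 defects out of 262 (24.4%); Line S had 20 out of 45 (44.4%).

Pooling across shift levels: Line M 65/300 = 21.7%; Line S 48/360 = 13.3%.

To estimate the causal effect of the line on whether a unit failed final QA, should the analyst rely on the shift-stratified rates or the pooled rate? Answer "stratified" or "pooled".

Here shift is a common cause — it drives both which line a case falls under and the outcome. The crude comparison mixes populations; the stratum-specific rates are the causally relevant ones.
Within each level — day shift: 2.6% vs 8.9%; night shift: 24.4% vs 44.4% — Line M is lower every time.

stratified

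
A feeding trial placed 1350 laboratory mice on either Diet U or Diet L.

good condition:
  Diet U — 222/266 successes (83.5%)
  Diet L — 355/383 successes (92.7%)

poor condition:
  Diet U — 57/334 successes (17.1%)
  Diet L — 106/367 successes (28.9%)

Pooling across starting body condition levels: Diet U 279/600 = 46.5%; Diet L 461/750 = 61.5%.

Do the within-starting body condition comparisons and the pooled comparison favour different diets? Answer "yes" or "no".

Within each starting body condition level (good condition 83.5% vs 92.7%; poor condition 17.1% vs 28.9%), Diet L has the higher rate every time. Pooled: 46.5% vs 61.5% — Diet L has the higher rate overall. They agree.

no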